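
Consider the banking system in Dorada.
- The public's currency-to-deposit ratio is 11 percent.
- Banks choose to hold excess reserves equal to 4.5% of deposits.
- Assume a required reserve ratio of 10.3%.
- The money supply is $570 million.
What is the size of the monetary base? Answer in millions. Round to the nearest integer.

The money multiplier is m = (1 + c) / (rr + e + c) = (1 + 0.11) / (0.103 + 0.045 + 0.11) ≈ 4.3023.
MB = M / m = 570 / 4.3023 ≈ 132.4873 million.

$132 million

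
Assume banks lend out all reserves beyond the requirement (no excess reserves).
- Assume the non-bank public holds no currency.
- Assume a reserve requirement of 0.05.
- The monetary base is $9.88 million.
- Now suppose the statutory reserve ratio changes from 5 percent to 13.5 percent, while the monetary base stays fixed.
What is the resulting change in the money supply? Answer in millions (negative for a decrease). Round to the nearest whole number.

Initially m₁ = 1 / (0.05) = 20, so M₁ = 20 × 9.88 = 197.6 million.
After the change m₂ = 1 / (0.135) ≈ 7.4074, so M₂ = 7.4074 × 9.88 ≈ 73.1851 million.
ΔM = M₂ − M₁ = 73.1851 − 197.6 = -124.4149 million.

-124 million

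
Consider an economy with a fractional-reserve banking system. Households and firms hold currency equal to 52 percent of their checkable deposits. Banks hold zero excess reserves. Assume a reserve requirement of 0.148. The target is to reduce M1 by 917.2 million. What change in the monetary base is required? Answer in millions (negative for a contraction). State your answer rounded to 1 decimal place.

-403.1 million

The money multiplier is m = (1 + c) / (rr + c) = (1 + 0.52) / (0.148 + 0.52) ≈ 2.27545.
ΔMB = ΔM / m = (−917.2) / 2.27545 ≈ -403.0851 million.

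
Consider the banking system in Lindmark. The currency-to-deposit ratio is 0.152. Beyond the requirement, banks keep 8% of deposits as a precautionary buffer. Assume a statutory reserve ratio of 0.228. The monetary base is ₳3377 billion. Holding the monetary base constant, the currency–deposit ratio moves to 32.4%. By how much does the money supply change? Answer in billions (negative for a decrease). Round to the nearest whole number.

-1383 billion

Initially m₁ = (1 + 0.152) / (0.228 + 0.08 + 0.152) ≈ 2.50435, so M₁ = 2.50435 × 3377 ≈ 8457.1899 billion.
After the change m₂ = (1 + 0.324) / (0.228 + 0.08 + 0.324) ≈ 2.09494, so M₂ = 2.09494 × 3377 ≈ 7074.6124 billion.
ΔM = M₂ − M₁ = 7074.6124 − 8457.1899 = -1382.5775 billion.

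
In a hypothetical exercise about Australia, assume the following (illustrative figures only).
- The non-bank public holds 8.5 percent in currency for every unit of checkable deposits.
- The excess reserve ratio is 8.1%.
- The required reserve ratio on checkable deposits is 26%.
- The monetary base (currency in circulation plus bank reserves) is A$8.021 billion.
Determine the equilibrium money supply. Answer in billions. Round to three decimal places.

The money multiplier is m = (1 + c) / (rr + e + c) = (1 + 0.085) / (0.26 + 0.081 + 0.085) ≈ 2.54695.
So M = m × MB = 2.54695 × 8.021 ≈ 20.4291 billion.

A$20.429 billion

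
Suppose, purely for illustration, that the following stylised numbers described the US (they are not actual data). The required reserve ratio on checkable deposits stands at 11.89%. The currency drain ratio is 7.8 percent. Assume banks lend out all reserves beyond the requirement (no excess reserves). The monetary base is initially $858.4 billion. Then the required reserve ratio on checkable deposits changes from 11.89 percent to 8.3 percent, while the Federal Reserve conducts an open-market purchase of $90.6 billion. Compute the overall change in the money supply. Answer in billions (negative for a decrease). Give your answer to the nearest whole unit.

$1655 billion

Before: m₁ = (1 + 0.078) / (0.1189 + 0.078) ≈ 5.4749, MB₁ = 858.4, so M₁ = 5.4749 × 858.4 ≈ 4699.6542 billion.
After: m₂ = (1 + 0.078) / (0.083 + 0.078) ≈ 6.6957, MB₂ = 858.4 + 90.6 = 949, so M₂ = 6.6957 × 949 = 6354.2193 billion.
ΔM = M₂ − M₁ = 6354.2193 − 4699.6542 = 1654.5651 billion.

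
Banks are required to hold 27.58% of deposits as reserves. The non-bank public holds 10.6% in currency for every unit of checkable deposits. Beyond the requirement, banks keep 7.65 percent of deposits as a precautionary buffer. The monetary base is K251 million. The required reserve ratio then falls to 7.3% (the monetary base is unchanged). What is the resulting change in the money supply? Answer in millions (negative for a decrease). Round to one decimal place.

Initially m₁ = (1 + 0.106) / (0.2758 + 0.0765 + 0.106) ≈ 2.41327, so M₁ = 2.41327 × 251 ≈ 605.7308 million.
After the change m₂ = (1 + 0.106) / (0.073 + 0.0765 + 0.106) ≈ 4.32877, so M₂ = 4.32877 × 251 ≈ 1086.5213 million.
ΔM = M₂ − M₁ = 1086.5213 − 605.7308 = 480.7905 million.

K480.8 million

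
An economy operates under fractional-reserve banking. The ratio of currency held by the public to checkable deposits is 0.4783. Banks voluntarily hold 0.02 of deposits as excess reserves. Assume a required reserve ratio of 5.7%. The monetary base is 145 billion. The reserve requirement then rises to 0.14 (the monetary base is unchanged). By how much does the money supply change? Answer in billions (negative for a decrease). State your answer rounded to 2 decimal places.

-50.19 billion

Initially m₁ = (1 + 0.4783) / (0.057 + 0.02 + 0.4783) ≈ 2.662165, so M₁ = 2.662165 × 145 ≈ 386.0139 billion.
After the change m₂ = (1 + 0.4783) / (0.14 + 0.02 + 0.4783) ≈ 2.315996, so M₂ = 2.315996 × 145 ≈ 335.8194 billion.
ΔM = M₂ − M₁ = 335.8194 − 386.0139 = -50.1945 billion.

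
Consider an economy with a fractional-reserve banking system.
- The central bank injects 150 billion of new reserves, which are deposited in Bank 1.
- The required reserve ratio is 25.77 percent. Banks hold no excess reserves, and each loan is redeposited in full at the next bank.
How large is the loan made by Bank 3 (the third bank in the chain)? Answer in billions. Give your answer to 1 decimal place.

Each bank lends a fraction (1 − rr) = 0.7423 of the deposit it receives, so Bank 3 receives 150·0.7423^2 and lends 150·0.7423^3 ≈ 61.3521 billion.

61.4 billion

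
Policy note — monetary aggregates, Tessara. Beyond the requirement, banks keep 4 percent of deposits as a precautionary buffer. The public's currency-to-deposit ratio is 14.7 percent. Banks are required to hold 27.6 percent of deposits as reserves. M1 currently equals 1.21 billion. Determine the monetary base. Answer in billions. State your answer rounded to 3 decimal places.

The money multiplier is m = (1 + c) / (rr + e + c) = (1 + 0.147) / (0.276 + 0.04 + 0.147) ≈ 2.47732.
MB = M / m = 1.21 / 2.47732 ≈ 0.4884 billion.

0.488 billion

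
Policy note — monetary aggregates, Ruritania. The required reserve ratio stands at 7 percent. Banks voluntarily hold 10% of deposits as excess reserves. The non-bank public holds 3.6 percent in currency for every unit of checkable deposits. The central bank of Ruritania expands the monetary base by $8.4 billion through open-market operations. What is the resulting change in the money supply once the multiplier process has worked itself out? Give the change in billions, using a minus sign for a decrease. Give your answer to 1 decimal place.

The money multiplier is m = (1 + c) / (rr + e + c) = (1 + 0.036) / (0.07 + 0.1 + 0.036) ≈ 5.0291.
The purchase adds 8.4 billion of base, so ΔM = m × ΔMB = 5.0291 × (+8.4) ≈ 42.2444 billion.

$42.2 billion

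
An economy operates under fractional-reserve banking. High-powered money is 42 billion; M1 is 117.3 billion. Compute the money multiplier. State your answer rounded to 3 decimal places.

The money multiplier is m = M / MB = 117.3 / 42 ≈ 2.79286.

2.793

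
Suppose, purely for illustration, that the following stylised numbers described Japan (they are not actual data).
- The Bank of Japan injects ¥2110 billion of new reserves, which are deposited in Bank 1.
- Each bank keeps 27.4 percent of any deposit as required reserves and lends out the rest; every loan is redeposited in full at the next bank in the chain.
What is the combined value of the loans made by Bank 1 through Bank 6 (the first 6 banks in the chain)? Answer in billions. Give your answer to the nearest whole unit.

¥4772 billion

Bank i lends (1 − rr)^i of the original deposit: Bank 1 lends 2110·0.7260 = 1531.8600, Bank 2 lends 2110·0.7260² ≈ 1112.1304, and so on.
Summing a geometric series: total = 2110·[0.7260·(1 − 0.7260^6) / (1 − 0.7260)] ≈ 4772.0988 billion.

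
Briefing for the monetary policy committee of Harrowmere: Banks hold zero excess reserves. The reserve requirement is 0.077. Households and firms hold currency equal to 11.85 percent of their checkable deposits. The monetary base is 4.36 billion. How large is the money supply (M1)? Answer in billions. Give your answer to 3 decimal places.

24.945 billion

The money multiplier is m = (1 + c) / (rr + c) = (1 + 0.1185) / (0.077 + 0.1185) ≈ 5.72123.
So M = m × MB = 5.72123 × 4.36 ≈ 24.9446 billion.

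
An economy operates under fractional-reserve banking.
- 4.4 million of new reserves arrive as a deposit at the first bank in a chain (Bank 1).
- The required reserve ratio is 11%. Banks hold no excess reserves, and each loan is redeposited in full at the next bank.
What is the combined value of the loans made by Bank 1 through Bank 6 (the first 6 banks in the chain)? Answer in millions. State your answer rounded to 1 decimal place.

Bank i lends (1 − rr)^i of the original deposit: Bank 1 lends 4.4·0.8900 = 3.9160, Bank 2 lends 4.4·0.8900² ≈ 3.4852, and so on.
Summing a geometric series: total = 4.4·[0.8900·(1 − 0.8900^6) / (1 − 0.8900)] ≈ 17.9075 million.

17.9 million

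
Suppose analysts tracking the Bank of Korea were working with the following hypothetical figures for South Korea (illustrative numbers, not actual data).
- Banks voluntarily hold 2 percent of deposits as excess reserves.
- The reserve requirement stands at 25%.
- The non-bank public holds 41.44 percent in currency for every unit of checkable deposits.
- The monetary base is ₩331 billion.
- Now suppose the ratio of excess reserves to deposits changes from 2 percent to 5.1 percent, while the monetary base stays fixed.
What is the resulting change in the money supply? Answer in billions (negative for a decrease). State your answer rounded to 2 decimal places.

Initially m₁ = (1 + 0.4144) / (0.25 + 0.02 + 0.4144) ≈ 2.066628, so M₁ = 2.066628 × 331 ≈ 684.0539 billion.
After the change m₂ = (1 + 0.4144) / (0.25 + 0.051 + 0.4144) ≈ 1.977076, so M₂ = 1.977076 × 331 ≈ 654.4122 billion.
ΔM = M₂ − M₁ = 654.4122 − 684.0539 = -29.6417 billion.

-29.64 billion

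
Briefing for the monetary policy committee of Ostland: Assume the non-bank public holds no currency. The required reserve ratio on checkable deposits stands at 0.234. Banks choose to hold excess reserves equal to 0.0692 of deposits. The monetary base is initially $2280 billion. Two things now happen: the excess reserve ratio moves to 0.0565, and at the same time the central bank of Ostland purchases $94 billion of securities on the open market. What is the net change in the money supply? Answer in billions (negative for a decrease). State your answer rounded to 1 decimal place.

$652.3 billion

Before: m₁ = 1 / (0.234 + 0.0692) ≈ 3.298153, MB₁ = 2280, so M₁ = 3.298153 × 2280 ≈ 7519.7888 billion.
After: m₂ = 1 / (0.234 + 0.0565) ≈ 3.442341, MB₂ = 2280 + 94 = 2374, so M₂ = 3.442341 × 2374 ≈ 8172.1175 billion.
ΔM = M₂ − M₁ = 8172.1175 − 7519.7888 = 652.3287 billion.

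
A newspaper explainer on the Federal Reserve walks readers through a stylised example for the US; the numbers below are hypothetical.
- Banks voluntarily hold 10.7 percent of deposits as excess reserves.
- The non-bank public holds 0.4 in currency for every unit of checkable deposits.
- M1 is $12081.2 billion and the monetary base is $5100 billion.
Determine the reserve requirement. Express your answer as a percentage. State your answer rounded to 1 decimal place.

8.4%

Using m = M/MB = 12081.2/5100 ≈ 2.368863. Since m = (1 + c)/(c + rr + e), the denominator satisfies c + rr + e = (1 + c)/m = (1 + 0.4) / 2.368863 ≈ 0.591001.
With c = 0.4 and e = 0.107, the reserve requirement is 0.591001 − 0.4 − 0.107 = 0.084001.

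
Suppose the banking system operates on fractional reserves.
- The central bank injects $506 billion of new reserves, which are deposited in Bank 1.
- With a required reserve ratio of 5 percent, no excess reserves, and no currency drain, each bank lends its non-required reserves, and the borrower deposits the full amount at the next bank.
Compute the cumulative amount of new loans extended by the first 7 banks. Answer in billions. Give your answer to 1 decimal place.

$2900.2 billion

Bank i lends (1 − rr)^i of the original deposit: Bank 1 lends 506·0.9500 = 480.7000, Bank 2 lends 506·0.9500² = 456.6650, and so on.
Summing a geometric series: total = 506·[0.9500·(1 − 0.9500^7) / (1 − 0.9500)] ≈ 2900.1852 billion.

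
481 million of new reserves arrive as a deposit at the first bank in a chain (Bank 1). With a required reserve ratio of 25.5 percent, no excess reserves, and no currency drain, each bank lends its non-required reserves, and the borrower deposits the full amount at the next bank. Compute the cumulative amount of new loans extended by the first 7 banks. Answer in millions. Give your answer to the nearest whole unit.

Bank i lends (1 − rr)^i of the original deposit: Bank 1 lends 481·0.7450 = 358.3450, Bank 2 lends 481·0.7450² ≈ 266.9670, and so on.
Summing a geometric series: total = 481·[0.7450·(1 − 0.7450^7) / (1 − 0.7450)] ≈ 1226.2737 million.

1226 million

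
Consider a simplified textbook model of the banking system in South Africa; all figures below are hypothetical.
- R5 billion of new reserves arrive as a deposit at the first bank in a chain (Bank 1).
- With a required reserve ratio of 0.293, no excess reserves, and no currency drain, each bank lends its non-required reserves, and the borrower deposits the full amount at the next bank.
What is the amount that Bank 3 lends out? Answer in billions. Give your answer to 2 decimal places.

R1.77 billion

Each bank lends a fraction (1 − rr) = 0.7070 of the deposit it receives, so Bank 3 receives 5·0.7070^2 and lends 5·0.7070^3 ≈ 1.7670 billion.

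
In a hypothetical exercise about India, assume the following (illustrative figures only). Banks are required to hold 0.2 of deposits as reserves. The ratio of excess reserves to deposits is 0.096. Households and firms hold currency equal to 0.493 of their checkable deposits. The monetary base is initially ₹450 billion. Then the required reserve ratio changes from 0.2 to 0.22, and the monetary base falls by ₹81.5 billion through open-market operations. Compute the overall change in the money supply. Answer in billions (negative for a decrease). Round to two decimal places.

-171.46 billion

Before: m₁ = (1 + 0.493) / (0.2 + 0.096 + 0.493) ≈ 1.892269, MB₁ = 450, so M₁ = 1.892269 × 450 ≈ 851.521 billion.
After: m₂ = (1 + 0.493) / (0.22 + 0.096 + 0.493) ≈ 1.845488, MB₂ = 450 − 81.5 = 368.5, so M₂ = 1.845488 × 368.5 ≈ 680.0623 billion.
ΔM = M₂ − M₁ = 680.0623 − 851.521 = -171.4587 billion.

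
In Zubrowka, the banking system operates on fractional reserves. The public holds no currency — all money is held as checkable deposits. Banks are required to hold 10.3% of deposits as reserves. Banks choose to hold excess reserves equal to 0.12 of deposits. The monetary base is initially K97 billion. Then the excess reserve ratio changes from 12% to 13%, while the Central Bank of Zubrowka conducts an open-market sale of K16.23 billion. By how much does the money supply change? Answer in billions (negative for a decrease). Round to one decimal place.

-88.3 billion

Before: m₁ = 1 / (0.103 + 0.12) ≈ 4.4843, MB₁ = 97, so M₁ = 4.4843 × 97 = 434.9771 billion.
After: m₂ = 1 / (0.103 + 0.13) ≈ 4.2918, MB₂ = 97 − 16.23 = 80.77, so M₂ = 4.2918 × 80.77 ≈ 346.6487 billion.
ΔM = M₂ − M₁ = 346.6487 − 434.9771 = -88.3284 billion.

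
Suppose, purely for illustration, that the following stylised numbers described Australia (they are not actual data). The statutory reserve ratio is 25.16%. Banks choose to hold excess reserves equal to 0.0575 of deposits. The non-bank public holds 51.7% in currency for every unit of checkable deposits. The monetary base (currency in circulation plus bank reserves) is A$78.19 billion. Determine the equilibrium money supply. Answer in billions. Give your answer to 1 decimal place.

A$143.6 billion

The money multiplier is m = (1 + c) / (rr + e + c) = (1 + 0.517) / (0.2516 + 0.0575 + 0.517) ≈ 1.8363.
So M = m × MB = 1.8363 × 78.19 ≈ 143.5803 billion.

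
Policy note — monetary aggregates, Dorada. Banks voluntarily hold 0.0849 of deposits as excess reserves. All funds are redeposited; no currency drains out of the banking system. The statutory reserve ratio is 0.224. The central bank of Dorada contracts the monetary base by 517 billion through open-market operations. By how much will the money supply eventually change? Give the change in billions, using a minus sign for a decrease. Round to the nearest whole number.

-1674 billion

The money multiplier is m = 1 / (rr + e) = 1 / (0.224 + 0.0849) ≈ 3.2373.
The sale removes 517 billion of base, so ΔM = m × ΔMB = 3.2373 × (−517) = -1673.6841 billion.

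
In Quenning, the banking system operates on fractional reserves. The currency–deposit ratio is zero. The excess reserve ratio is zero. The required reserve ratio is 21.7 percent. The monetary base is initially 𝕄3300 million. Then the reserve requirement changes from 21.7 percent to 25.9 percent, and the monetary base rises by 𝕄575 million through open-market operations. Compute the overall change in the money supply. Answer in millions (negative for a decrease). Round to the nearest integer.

-246 million

Before: m₁ = 1 / (0.217) ≈ 4.60829, MB₁ = 3300, so M₁ = 4.60829 × 3300 = 15207.357 million.
After: m₂ = 1 / (0.259) ≈ 3.86100, MB₂ = 3300 + 575 = 3875, so M₂ = 3.86100 × 3875 = 14961.375 million.
ΔM = M₂ − M₁ = 14961.375 − 15207.357 = -245.982 million.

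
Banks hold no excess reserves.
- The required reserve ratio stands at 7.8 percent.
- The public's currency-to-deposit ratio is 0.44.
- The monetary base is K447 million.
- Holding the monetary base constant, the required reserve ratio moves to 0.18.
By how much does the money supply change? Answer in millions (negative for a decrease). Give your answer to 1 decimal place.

-204.4 million

Initially m₁ = (1 + 0.44) / (0.078 + 0.44) ≈ 2.77992, so M₁ = 2.77992 × 447 ≈ 1242.6242 million.
After the change m₂ = (1 + 0.44) / (0.18 + 0.44) ≈ 2.32258, so M₂ = 2.32258 × 447 ≈ 1038.1933 million.
ΔM = M₂ − M₁ = 1038.1933 − 1242.6242 = -204.4309 million.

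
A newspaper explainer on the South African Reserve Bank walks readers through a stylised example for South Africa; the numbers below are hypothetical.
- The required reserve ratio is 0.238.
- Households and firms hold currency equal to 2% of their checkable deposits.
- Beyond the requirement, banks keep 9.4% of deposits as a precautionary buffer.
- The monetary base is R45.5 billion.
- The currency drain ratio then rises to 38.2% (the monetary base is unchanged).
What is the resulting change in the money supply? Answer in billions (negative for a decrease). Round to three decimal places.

-43.778 billion

Initially m₁ = (1 + 0.02) / (0.238 + 0.094 + 0.02) ≈ 2.897727, so M₁ = 2.897727 × 45.5 ≈ 131.8466 billion.
After the change m₂ = (1 + 0.382) / (0.238 + 0.094 + 0.382) ≈ 1.935574, so M₂ = 1.935574 × 45.5 ≈ 88.0686 billion.
ΔM = M₂ − M₁ = 88.0686 − 131.8466 = -43.778 billion.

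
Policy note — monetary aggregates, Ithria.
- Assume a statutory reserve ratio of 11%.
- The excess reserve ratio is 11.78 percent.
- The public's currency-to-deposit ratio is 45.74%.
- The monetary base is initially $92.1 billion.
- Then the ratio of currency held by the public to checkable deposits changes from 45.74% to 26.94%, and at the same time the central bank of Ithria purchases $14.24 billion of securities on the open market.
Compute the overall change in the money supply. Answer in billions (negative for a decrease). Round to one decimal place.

Before: m₁ = (1 + 0.4574) / (0.11 + 0.1178 + 0.4574) ≈ 2.12697, MB₁ = 92.1, so M₁ = 2.12697 × 92.1 ≈ 195.8939 billion.
After: m₂ = (1 + 0.2694) / (0.11 + 0.1178 + 0.2694) ≈ 2.55310, MB₂ = 92.1 + 14.24 = 106.34, so M₂ = 2.55310 × 106.34 ≈ 271.4967 billion.
ΔM = M₂ − M₁ = 271.4967 − 195.8939 = 75.6028 billion.

$75.6 billion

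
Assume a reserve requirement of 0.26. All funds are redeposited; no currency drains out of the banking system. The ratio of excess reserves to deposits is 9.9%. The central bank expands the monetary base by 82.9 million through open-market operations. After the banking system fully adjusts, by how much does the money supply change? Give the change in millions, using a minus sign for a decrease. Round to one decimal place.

The money multiplier is m = 1 / (rr + e) = 1 / (0.26 + 0.099) ≈ 2.7855.
The purchase adds 82.9 million of base, so ΔM = m × ΔMB = 2.7855 × (+82.9) ≈ 230.9179 million.

230.9 million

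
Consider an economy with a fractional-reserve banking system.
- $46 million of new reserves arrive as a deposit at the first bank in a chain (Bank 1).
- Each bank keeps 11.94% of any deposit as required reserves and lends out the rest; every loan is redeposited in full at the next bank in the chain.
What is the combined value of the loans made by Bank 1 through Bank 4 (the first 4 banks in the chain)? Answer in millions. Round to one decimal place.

Bank i lends (1 − rr)^i of the original deposit: Bank 1 lends 46·0.8806 = 40.5076, Bank 2 lends 46·0.8806² ≈ 35.6710, and so on.
Summing a geometric series: total = 46·[0.8806·(1 − 0.8806^4) / (1 − 0.8806)] ≈ 135.2518 million.

$135.3 million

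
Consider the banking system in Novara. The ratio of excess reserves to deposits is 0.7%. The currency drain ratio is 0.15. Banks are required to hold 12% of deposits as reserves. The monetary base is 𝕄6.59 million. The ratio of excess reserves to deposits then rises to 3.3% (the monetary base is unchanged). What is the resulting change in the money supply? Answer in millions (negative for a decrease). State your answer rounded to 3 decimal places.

-2.348 million

Initially m₁ = (1 + 0.15) / (0.12 + 0.007 + 0.15) ≈ 4.15162, so M₁ = 4.15162 × 6.59 ≈ 27.3592 million.
After the change m₂ = (1 + 0.15) / (0.12 + 0.033 + 0.15) ≈ 3.79538, so M₂ = 3.79538 × 6.59 ≈ 25.0116 million.
ΔM = M₂ − M₁ = 25.0116 − 27.3592 = -2.3476 million.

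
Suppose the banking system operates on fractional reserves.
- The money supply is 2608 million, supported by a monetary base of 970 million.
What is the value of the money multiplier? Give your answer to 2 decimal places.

The money multiplier is m = M / MB = 2608 / 970 ≈ 2.68866.

2.69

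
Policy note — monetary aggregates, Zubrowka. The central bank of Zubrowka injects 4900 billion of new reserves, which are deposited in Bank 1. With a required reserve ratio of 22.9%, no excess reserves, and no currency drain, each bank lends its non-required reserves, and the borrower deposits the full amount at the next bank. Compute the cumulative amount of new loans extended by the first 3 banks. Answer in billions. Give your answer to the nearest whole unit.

8936 billion

Bank i lends (1 − rr)^i of the original deposit: Bank 1 lends 4900·0.7710 = 3777.9000, Bank 2 lends 4900·0.7710² = 2912.7609, and so on.
Summing a geometric series: total = 4900·[0.7710·(1 − 0.7710^3) / (1 − 0.7710)] ≈ 8936.3996 billion.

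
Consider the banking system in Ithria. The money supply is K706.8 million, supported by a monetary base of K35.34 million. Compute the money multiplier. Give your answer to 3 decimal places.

20.000

The money multiplier is m = M / MB = 706.8 / 35.34 = 20.00000.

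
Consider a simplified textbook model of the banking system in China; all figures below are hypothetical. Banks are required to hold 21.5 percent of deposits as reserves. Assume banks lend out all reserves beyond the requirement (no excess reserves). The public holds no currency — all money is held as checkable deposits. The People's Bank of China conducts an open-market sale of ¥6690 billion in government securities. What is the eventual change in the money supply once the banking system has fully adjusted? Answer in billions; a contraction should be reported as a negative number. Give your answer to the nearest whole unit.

-31116 billion

The simple money multiplier is m = 1/rr = 1/0.215 ≈ 4.65116.
An open-market sale reduces the monetary base by 6690 billion, so ΔM = m × ΔMB = 4.65116 × (−6690) = -31116.2604 billion.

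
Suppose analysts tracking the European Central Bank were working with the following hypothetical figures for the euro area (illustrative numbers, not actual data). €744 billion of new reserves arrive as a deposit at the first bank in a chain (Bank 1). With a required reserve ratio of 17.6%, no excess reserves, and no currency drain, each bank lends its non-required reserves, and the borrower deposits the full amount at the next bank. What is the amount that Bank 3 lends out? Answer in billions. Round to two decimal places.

€416.25 billion

Each bank lends a fraction (1 − rr) = 0.8240 of the deposit it receives, so Bank 3 receives 744·0.8240^2 and lends 744·0.8240^3 ≈ 416.2503 billion.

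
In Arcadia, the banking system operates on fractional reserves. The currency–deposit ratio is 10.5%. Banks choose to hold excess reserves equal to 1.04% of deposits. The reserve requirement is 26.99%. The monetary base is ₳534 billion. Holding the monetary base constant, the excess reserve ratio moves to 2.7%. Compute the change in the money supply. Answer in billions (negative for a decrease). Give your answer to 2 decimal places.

Initially m₁ = (1 + 0.105) / (0.2699 + 0.0104 + 0.105) ≈ 2.867895, so M₁ = 2.867895 × 534 ≈ 1531.4559 billion.
After the change m₂ = (1 + 0.105) / (0.2699 + 0.027 + 0.105) ≈ 2.749440, so M₂ = 2.749440 × 534 ≈ 1468.201 billion.
ΔM = M₂ − M₁ = 1468.201 − 1531.4559 = -63.2549 billion.

-63.25 billion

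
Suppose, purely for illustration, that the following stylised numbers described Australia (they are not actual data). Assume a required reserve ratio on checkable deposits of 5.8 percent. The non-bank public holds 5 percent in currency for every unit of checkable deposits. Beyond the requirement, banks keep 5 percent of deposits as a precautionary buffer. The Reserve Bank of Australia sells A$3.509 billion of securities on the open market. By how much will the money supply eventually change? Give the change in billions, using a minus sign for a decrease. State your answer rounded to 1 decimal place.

-23.3 billion

The money multiplier is m = (1 + c) / (rr + e + c) = (1 + 0.05) / (0.058 + 0.05 + 0.05) ≈ 6.6456.
The sale removes 3.509 billion of base, so ΔM = m × ΔMB = 6.6456 × (−3.509) ≈ -23.3194 billion.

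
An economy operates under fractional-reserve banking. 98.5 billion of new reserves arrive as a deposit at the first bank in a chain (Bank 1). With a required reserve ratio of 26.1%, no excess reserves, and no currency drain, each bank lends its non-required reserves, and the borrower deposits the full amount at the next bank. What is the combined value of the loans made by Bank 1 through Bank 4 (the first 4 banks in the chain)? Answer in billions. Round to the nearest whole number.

Bank i lends (1 − rr)^i of the original deposit: Bank 1 lends 98.5·0.7390 = 72.7915, Bank 2 lends 98.5·0.7390² ≈ 53.7929, and so on.
Summing a geometric series: total = 98.5·[0.7390·(1 − 0.7390^4) / (1 − 0.7390)] ≈ 195.7148 billion.

196 billion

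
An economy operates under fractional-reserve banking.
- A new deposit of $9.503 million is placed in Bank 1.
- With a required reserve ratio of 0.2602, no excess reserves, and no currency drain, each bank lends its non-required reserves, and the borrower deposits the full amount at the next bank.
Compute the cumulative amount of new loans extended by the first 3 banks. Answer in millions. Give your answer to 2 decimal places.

Bank i lends (1 − rr)^i of the original deposit: Bank 1 lends 9.503·0.7398 ≈ 7.0303, Bank 2 lends 9.503·0.7398² ≈ 5.2010, and so on.
Summing a geometric series: total = 9.503·[0.7398·(1 − 0.7398^3) / (1 − 0.7398)] ≈ 16.0791 million.

$16.08 million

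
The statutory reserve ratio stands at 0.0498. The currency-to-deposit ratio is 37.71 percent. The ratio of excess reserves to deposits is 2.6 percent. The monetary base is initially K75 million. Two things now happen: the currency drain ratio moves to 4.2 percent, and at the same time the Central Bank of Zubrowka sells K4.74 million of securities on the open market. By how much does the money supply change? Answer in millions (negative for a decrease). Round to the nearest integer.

K393 million

Before: m₁ = (1 + 0.3771) / (0.0498 + 0.026 + 0.3771) ≈ 3.0406, MB₁ = 75, so M₁ = 3.0406 × 75 = 228.045 million.
After: m₂ = (1 + 0.042) / (0.0498 + 0.026 + 0.042) ≈ 8.8455, MB₂ = 75 − 4.74 = 70.26, so M₂ = 8.8455 × 70.26 ≈ 621.4848 million.
ΔM = M₂ − M₁ = 621.4848 − 228.045 = 393.4398 million.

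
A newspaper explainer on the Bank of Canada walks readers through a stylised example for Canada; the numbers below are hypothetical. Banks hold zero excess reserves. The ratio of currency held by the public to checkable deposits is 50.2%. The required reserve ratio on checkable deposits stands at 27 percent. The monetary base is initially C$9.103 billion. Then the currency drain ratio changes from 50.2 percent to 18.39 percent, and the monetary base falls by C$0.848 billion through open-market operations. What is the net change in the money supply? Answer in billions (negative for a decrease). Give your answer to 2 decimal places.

C$3.82 billion

Before: m₁ = (1 + 0.502) / (0.27 + 0.502) ≈ 1.9456, MB₁ = 9.103, so M₁ = 1.9456 × 9.103 ≈ 17.7108 billion.
After: m₂ = (1 + 0.1839) / (0.27 + 0.1839) ≈ 2.6083, MB₂ = 9.103 − 0.848 = 8.255, so M₂ = 2.6083 × 8.255 ≈ 21.5315 billion.
ΔM = M₂ − M₁ = 21.5315 − 17.7108 = 3.8207 billion.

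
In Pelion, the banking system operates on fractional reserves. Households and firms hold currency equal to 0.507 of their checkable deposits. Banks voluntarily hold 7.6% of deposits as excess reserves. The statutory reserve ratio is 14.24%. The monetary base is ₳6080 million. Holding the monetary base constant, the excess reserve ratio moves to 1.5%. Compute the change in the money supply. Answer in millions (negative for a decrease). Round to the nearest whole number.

₳1160 million

Initially m₁ = (1 + 0.507) / (0.1424 + 0.076 + 0.507) ≈ 2.07747, so M₁ = 2.07747 × 6080 = 12631.0176 million.
After the change m₂ = (1 + 0.507) / (0.1424 + 0.015 + 0.507) ≈ 2.26821, so M₂ = 2.26821 × 6080 = 13790.7168 million.
ΔM = M₂ − M₁ = 13790.7168 − 12631.0176 = 1159.6992 million.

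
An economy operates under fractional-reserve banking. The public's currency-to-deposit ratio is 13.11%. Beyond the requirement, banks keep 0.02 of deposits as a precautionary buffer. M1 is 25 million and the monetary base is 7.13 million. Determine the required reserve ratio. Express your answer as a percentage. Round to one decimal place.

17.1%

Using m = M/MB = 25/7.13 ≈ 3.506311. Since m = (1 + c)/(c + rr + e), the denominator satisfies c + rr + e = (1 + c)/m = (1 + 0.1311) / 3.506311 ≈ 0.322590.
With c = 0.1311 and e = 0.02, the required reserve ratio is 0.322590 − 0.1311 − 0.02 = 0.17149.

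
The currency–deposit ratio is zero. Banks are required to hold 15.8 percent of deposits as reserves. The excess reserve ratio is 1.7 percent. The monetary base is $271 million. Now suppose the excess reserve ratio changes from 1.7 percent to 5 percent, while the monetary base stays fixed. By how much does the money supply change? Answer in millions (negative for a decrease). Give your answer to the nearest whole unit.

-246 million

Initially m₁ = 1 / (0.158 + 0.017) ≈ 5.7143, so M₁ = 5.7143 × 271 = 1548.5753 million.
After the change m₂ = 1 / (0.158 + 0.05) ≈ 4.8077, so M₂ = 4.8077 × 271 = 1302.8867 million.
ΔM = M₂ − M₁ = 1302.8867 − 1548.5753 = -245.6886 million.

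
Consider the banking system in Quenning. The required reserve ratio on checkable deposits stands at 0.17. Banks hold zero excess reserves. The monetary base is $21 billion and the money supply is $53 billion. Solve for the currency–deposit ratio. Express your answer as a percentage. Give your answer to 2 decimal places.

37.47%

Using m = M/MB = 53/21 ≈ 2.523810. From m = (1 + c)/(c + rr + e), rearranging gives 1 + c = m·(c + rr + e), so c·(1 − m) = m·(rr + e) − 1.
Hence c = [m·(rr + e) − 1]/(1 − m) = [2.523810 × (0.17 + 0) − 1] / (1 − 2.523810) ≈ 0.374687.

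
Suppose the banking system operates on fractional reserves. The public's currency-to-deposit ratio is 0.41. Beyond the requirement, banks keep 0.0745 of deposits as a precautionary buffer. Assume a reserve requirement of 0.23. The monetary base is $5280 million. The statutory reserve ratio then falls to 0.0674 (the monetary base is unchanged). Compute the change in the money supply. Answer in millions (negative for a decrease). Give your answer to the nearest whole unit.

$3070 million

Initially m₁ = (1 + 0.41) / (0.23 + 0.0745 + 0.41) ≈ 1.97341, so M₁ = 1.97341 × 5280 = 10419.6048 million.
After the change m₂ = (1 + 0.41) / (0.0674 + 0.0745 + 0.41) ≈ 2.55481, so M₂ = 2.55481 × 5280 = 13489.3968 million.
ΔM = M₂ − M₁ = 13489.3968 − 10419.6048 = 3069.792 million.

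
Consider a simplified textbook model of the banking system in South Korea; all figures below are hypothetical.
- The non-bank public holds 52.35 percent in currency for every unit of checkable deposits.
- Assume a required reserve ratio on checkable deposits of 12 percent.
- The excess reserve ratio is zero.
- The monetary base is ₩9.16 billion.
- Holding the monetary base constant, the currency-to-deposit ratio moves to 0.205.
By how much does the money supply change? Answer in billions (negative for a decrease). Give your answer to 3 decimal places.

₩12.276 billion

Initially m₁ = (1 + 0.5235) / (0.12 + 0.5235) ≈ 2.36752, so M₁ = 2.36752 × 9.16 ≈ 21.6865 billion.
After the change m₂ = (1 + 0.205) / (0.12 + 0.205) ≈ 3.70769, so M₂ = 3.70769 × 9.16 ≈ 33.9624 billion.
ΔM = M₂ − M₁ = 33.9624 − 21.6865 = 12.2759 billion.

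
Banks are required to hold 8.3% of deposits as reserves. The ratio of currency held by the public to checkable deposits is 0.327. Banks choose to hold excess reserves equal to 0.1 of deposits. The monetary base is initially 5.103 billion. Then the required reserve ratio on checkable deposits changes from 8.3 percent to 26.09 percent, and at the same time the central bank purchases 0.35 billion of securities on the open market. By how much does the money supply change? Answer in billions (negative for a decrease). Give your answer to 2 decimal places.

-2.76 billion

Before: m₁ = (1 + 0.327) / (0.083 + 0.1 + 0.327) ≈ 2.6020, MB₁ = 5.103, so M₁ = 2.6020 × 5.103 ≈ 13.278 billion.
After: m₂ = (1 + 0.327) / (0.2609 + 0.1 + 0.327) ≈ 1.9291, MB₂ = 5.103 + 0.35 = 5.453, so M₂ = 1.9291 × 5.453 ≈ 10.5194 billion.
ΔM = M₂ − M₁ = 10.5194 − 13.278 = -2.7586 billion.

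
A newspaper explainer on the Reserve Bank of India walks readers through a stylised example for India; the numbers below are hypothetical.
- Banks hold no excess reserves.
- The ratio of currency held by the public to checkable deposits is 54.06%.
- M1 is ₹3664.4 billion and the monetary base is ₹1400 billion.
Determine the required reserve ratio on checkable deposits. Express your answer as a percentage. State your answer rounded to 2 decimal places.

4.80%

Using m = M/MB = 3664.4/1400 ≈ 2.617429. Since m = (1 + c)/(c + rr + e), the denominator satisfies c + rr + e = (1 + c)/m = (1 + 0.5406) / 2.617429 ≈ 0.588593.
With c = 0.5406 and e = 0, the required reserve ratio on checkable deposits is 0.588593 − 0.5406 − 0 = 0.047993.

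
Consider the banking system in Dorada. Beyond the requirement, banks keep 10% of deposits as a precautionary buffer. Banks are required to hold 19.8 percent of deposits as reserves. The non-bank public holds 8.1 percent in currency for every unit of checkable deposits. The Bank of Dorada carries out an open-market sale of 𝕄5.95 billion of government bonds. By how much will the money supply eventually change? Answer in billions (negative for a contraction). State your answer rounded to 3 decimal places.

The money multiplier is m = (1 + c) / (rr + e + c) = (1 + 0.081) / (0.198 + 0.1 + 0.081) ≈ 2.85224.
The sale removes 5.95 billion of base, so ΔM = m × ΔMB = 2.85224 × (−5.95) ≈ -16.9708 billion.

-16.971 billion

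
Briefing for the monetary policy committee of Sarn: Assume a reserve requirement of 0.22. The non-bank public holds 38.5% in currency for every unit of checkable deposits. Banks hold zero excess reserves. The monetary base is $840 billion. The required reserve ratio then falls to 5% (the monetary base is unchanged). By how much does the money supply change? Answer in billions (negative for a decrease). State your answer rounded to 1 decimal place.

$751.5 billion

Initially m₁ = (1 + 0.385) / (0.22 + 0.385) ≈ 2.28926, so M₁ = 2.28926 × 840 = 1922.9784 billion.
After the change m₂ = (1 + 0.385) / (0.05 + 0.385) ≈ 3.18391, so M₂ = 3.18391 × 840 = 2674.4844 billion.
ΔM = M₂ − M₁ = 2674.4844 − 1922.9784 = 751.506 billion.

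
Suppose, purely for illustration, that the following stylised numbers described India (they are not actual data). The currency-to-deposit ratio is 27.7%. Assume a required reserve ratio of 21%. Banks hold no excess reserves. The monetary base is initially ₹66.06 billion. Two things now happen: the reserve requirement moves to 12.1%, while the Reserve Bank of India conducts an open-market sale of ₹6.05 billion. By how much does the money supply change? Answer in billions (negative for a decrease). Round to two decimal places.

₹19.32 billion

Before: m₁ = (1 + 0.277) / (0.21 + 0.277) ≈ 2.62218, MB₁ = 66.06, so M₁ = 2.62218 × 66.06 ≈ 173.2212 billion.
After: m₂ = (1 + 0.277) / (0.121 + 0.277) ≈ 3.20854, MB₂ = 66.06 − 6.05 = 60.01, so M₂ = 3.20854 × 60.01 ≈ 192.5445 billion.
ΔM = M₂ − M₁ = 192.5445 − 173.2212 = 19.3233 billion.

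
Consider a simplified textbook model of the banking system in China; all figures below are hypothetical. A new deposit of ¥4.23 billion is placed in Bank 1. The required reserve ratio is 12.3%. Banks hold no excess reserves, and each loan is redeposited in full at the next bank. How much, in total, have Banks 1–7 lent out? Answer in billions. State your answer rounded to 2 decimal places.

Bank i lends (1 − rr)^i of the original deposit: Bank 1 lends 4.23·0.8770 ≈ 3.7097, Bank 2 lends 4.23·0.8770² ≈ 3.2534, and so on.
Summing a geometric series: total = 4.23·[0.8770·(1 − 0.8770^7) / (1 − 0.8770)] ≈ 18.1256 billion.

¥18.13 billion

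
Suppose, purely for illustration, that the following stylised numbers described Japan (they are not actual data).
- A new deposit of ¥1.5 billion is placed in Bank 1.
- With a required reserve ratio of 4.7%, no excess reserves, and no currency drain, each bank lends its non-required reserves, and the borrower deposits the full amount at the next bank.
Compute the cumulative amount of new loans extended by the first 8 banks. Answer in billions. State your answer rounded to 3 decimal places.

¥9.722 billion

Bank i lends (1 − rr)^i of the original deposit: Bank 1 lends 1.5·0.9530 = 1.4295, Bank 2 lends 1.5·0.9530² ≈ 1.3623, and so on.
Summing a geometric series: total = 1.5·[0.9530·(1 − 0.9530^8) / (1 − 0.9530)] ≈ 9.7216 billion.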